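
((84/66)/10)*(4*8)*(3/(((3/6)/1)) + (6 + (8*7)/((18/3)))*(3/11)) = 25088/605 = 41.47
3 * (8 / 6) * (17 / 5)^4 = 334084 / 625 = 534.53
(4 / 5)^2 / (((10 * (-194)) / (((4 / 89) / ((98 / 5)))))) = -8 / 10575425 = -0.00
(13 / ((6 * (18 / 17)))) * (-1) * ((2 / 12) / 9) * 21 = -1547 / 1944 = -0.80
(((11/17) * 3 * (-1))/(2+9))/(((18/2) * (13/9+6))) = -3/1139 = -0.00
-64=-64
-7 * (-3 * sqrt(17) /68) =21 * sqrt(17) /68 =1.27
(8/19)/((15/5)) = 8/57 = 0.14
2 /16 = 1 /8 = 0.12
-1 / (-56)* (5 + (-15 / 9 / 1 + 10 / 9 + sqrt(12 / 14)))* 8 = sqrt(42) / 49 + 40 / 63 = 0.77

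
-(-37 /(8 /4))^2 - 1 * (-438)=95.75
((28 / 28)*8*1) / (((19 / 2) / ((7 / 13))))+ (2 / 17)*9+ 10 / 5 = 14748 / 4199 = 3.51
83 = 83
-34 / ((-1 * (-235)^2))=34 / 55225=0.00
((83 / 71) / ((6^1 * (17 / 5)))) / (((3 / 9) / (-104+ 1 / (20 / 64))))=-20916 / 1207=-17.33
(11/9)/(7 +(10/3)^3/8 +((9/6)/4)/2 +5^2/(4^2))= 132/1445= 0.09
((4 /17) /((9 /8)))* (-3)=-0.63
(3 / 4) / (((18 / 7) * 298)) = 7 / 7152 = 0.00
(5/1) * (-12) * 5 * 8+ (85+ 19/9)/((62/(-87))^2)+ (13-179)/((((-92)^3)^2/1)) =-649274021049210771/291353578145792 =-2228.47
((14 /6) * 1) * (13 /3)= 91 /9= 10.11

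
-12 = -12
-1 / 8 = -0.12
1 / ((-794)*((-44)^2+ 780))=-1 / 2156504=-0.00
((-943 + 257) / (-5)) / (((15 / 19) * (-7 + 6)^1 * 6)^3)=-2352637 / 1822500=-1.29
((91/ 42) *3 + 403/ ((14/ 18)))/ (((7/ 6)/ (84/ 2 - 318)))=-6081660/ 49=-124115.51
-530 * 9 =-4770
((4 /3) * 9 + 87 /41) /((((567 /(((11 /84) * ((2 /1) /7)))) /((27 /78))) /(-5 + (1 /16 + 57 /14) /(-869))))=-94010879 /58232970432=-0.00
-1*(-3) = 3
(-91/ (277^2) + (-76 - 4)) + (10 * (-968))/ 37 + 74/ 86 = -41598848860/ 122075839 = -340.76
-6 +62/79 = -412/79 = -5.22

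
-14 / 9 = -1.56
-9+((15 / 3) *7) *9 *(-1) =-324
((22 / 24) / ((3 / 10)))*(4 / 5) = 22 / 9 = 2.44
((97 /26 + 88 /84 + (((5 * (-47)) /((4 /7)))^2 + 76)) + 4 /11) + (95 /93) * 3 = 252037409957 /1489488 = 169210.77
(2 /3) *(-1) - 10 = -32 /3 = -10.67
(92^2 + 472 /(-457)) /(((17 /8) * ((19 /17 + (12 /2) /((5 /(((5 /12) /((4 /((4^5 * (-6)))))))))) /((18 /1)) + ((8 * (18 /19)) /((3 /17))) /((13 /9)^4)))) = -302223589140096 /2484430196639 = -121.65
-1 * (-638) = 638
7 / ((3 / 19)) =133 / 3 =44.33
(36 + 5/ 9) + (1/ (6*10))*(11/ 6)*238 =7889/ 180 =43.83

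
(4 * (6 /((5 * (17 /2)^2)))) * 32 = 3072 /1445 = 2.13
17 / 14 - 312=-4351 / 14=-310.79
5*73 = 365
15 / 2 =7.50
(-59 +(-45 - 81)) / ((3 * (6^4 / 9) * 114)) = -185 / 49248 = -0.00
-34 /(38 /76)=-68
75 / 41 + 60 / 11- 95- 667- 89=-380516 / 451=-843.72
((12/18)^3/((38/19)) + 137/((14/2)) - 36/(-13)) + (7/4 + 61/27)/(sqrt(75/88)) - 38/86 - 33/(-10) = 433*sqrt(66)/810 + 26779303/1056510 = 29.69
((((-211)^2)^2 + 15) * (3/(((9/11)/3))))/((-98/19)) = -207131483152/49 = -4227173125.55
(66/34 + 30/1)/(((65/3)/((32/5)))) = 52128/5525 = 9.43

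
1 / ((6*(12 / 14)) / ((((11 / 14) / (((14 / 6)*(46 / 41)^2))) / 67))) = 18491 / 23817696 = 0.00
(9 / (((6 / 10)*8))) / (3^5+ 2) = 3 / 392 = 0.01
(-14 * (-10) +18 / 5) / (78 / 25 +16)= 1795 / 239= 7.51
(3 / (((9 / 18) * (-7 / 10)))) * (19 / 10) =-114 / 7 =-16.29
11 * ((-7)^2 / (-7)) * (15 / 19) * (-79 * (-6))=-547470 / 19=-28814.21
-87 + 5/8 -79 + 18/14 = -9189/56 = -164.09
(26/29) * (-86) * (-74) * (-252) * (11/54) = -25481456/87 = -292890.30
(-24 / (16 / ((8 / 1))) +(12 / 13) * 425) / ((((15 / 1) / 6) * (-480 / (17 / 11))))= -0.49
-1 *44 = -44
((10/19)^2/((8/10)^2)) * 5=3125/1444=2.16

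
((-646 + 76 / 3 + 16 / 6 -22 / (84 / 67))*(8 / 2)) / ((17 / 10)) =-1495.41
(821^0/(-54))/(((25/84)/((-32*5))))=448/45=9.96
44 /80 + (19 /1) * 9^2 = 30791 /20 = 1539.55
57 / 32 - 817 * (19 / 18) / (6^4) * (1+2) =-209 / 972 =-0.22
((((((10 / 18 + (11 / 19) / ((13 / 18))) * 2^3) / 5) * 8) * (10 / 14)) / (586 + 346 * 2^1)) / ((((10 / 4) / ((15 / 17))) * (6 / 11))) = 151712 / 24148449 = 0.01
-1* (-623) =623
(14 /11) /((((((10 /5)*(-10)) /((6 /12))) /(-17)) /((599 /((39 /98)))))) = 3492769 /4290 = 814.17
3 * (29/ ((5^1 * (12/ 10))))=29/ 2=14.50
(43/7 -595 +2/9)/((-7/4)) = 148336/441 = 336.36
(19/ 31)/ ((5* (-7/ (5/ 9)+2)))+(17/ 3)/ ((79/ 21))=194016/ 129797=1.49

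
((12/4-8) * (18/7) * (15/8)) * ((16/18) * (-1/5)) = 30/7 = 4.29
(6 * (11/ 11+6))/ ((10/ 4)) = 84/ 5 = 16.80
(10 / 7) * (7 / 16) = 5 / 8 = 0.62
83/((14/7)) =83/2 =41.50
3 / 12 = 1 / 4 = 0.25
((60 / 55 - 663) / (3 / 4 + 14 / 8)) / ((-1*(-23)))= -14562 / 1265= -11.51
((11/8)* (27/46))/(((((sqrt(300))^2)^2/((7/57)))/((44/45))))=847/786600000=0.00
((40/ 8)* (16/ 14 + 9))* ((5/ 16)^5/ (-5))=-221875/ 7340032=-0.03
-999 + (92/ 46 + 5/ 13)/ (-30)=-389641/ 390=-999.08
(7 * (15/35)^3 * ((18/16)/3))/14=81/5488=0.01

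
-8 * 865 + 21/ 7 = -6917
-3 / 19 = -0.16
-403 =-403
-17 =-17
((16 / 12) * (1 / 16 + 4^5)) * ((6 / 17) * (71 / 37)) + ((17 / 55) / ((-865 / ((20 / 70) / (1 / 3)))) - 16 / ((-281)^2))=30591025230641499 / 33080351677450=924.75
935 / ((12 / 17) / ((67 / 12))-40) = -1064965 / 45416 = -23.45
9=9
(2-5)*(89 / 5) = -267 / 5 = -53.40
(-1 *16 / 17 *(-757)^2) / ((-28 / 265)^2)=-40242366025 / 833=-48310163.30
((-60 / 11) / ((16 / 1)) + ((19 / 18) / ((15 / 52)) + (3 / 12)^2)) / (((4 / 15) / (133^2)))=1420939681 / 6336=224264.47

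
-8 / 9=-0.89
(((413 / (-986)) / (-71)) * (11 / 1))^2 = 20638849 / 4900840036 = 0.00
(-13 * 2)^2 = 676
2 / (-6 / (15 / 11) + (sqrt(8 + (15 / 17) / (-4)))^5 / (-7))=15673403863040 / 1001181291842537 - 20833155022400 * sqrt(17) / 1001181291842537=-0.07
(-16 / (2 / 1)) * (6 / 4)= -12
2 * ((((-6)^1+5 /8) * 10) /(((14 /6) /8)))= -2580 /7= -368.57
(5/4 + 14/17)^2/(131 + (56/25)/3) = 1491075/45689744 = 0.03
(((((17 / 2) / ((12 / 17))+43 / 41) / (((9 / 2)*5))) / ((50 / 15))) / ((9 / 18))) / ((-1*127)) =-12881 / 4686300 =-0.00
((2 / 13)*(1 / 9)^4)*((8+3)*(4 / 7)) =88 / 597051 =0.00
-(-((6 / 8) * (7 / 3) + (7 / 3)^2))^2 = -51.76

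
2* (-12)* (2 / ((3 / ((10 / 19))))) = -160 / 19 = -8.42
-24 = -24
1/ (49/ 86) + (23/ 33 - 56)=-86587/ 1617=-53.55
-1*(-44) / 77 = 4 / 7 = 0.57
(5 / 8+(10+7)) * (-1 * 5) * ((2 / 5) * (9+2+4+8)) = -3243 / 4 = -810.75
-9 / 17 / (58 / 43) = -387 / 986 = -0.39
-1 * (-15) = 15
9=9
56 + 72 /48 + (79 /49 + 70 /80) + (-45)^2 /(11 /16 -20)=-1811555 /40376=-44.87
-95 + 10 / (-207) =-19675 / 207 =-95.05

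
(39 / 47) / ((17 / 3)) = 0.15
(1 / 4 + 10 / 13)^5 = 1.10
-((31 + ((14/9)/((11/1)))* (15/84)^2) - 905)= 4845431/5544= 874.00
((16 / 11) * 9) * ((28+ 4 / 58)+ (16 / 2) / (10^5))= 366301044 / 996875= 367.45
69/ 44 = 1.57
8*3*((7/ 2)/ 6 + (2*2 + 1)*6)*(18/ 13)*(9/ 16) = 29727/ 52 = 571.67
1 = 1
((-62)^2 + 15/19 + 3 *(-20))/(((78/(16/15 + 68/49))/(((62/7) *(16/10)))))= 4596058016/2723175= 1687.76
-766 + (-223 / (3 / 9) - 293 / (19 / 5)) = -28730 / 19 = -1512.11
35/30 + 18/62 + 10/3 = 297/62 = 4.79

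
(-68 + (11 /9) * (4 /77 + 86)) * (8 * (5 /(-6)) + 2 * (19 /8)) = -26933 /378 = -71.25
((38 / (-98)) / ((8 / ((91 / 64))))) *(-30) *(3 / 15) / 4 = 741 / 7168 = 0.10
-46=-46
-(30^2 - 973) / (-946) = -73 / 946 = -0.08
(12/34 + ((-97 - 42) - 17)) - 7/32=-84791/544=-155.87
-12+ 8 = -4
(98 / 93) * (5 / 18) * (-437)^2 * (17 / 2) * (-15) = -3976929425 / 558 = -7127113.66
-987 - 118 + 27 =-1078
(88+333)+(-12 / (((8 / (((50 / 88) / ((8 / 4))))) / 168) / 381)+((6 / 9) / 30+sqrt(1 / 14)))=-26586563 / 990+sqrt(14) / 14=-26854.85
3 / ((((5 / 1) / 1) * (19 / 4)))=12 / 95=0.13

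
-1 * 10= -10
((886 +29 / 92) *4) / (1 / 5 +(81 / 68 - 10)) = -27723940 / 67321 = -411.82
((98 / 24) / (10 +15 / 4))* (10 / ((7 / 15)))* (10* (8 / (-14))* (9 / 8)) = -450 / 11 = -40.91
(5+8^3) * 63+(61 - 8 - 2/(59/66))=1924684/59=32621.76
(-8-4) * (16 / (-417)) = 64 / 139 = 0.46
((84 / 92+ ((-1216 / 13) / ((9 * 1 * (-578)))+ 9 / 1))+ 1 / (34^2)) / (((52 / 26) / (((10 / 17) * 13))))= 154480415 / 4067964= 37.97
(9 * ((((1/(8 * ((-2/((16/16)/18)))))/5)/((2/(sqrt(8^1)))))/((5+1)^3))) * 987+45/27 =5/3-329 * sqrt(2)/11520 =1.63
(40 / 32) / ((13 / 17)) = 85 / 52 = 1.63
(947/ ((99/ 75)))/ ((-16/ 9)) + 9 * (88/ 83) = -5755683/ 14608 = -394.01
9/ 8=1.12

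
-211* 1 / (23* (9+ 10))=-211 / 437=-0.48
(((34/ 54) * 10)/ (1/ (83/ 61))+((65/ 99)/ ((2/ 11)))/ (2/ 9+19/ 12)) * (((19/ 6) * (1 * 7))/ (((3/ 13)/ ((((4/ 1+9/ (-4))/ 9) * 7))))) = 368621071/ 266814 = 1381.57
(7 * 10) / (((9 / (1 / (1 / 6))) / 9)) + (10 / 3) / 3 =3790 / 9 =421.11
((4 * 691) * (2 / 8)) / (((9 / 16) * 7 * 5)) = 11056 / 315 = 35.10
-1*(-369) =369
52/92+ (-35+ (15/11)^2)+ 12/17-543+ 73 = -23743943/47311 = -501.87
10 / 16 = 5 / 8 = 0.62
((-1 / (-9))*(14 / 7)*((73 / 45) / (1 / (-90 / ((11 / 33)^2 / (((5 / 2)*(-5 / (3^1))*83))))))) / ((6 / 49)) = 7422275 / 9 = 824697.22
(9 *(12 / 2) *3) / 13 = 162 / 13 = 12.46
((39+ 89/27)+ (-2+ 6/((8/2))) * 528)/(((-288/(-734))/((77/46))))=-84579187/89424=-945.82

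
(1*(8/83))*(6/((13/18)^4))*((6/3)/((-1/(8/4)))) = -20155392/2370563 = -8.50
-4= -4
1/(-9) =-1/9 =-0.11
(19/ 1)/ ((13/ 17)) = 323/ 13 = 24.85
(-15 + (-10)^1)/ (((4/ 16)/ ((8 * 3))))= -2400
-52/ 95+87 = 8213/ 95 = 86.45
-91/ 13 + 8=1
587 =587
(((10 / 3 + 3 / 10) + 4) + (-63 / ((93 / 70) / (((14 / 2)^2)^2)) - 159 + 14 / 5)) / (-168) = 106022267 / 156240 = 678.59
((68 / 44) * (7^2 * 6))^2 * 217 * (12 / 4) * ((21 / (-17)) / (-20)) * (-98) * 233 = -114674240093742 / 605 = -189544198502.05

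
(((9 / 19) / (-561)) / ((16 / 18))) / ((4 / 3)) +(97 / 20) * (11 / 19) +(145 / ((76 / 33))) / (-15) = -790293 / 568480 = -1.39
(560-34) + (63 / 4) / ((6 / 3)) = 4271 / 8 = 533.88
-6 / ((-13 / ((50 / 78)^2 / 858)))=625 / 2827539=0.00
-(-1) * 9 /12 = 3 /4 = 0.75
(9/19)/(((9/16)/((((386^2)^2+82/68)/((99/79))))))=159009824891240/10659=14917893319.38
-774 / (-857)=774 / 857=0.90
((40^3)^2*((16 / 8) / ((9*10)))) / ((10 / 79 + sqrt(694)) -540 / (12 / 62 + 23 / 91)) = -4902202755264512000000 / 65127371181260967 -4051964117401600000*sqrt(694) / 65127371181260967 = -76910.02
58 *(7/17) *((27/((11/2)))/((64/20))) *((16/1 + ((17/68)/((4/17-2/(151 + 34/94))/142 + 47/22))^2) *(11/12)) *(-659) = -1747093081761403359345845/4929467412830348288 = -354418.22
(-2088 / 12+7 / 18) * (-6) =3125 / 3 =1041.67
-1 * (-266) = 266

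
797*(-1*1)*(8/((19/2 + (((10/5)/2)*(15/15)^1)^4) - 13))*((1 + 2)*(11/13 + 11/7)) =1683264/91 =18497.41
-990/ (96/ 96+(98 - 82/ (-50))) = -12375/ 1258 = -9.84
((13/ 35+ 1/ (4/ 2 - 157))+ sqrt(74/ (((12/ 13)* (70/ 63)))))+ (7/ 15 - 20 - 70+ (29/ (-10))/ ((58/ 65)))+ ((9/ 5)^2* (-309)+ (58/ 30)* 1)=-23688697/ 21700+ sqrt(7215)/ 10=-1083.15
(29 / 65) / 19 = 29 / 1235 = 0.02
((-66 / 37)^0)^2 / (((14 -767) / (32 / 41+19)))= -811 / 30873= -0.03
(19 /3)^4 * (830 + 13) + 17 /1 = 36620660 /27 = 1356320.74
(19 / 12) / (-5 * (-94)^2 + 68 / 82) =-41 / 1144008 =-0.00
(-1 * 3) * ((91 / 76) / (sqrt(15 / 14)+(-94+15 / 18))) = 2457 * sqrt(210) / 83109686+3204747 / 83109686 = 0.04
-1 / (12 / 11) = -0.92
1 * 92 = 92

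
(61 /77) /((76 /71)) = 4331 /5852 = 0.74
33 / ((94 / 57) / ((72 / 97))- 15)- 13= -408589 / 26221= -15.58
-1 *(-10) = 10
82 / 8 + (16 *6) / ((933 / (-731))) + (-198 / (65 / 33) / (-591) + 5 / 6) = -3056633209 / 47788260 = -63.96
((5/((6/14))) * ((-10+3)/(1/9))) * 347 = -255045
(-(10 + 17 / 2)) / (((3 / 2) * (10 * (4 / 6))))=-37 / 20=-1.85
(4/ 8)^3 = 1/ 8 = 0.12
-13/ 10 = -1.30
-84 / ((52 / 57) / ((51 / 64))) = -61047 / 832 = -73.37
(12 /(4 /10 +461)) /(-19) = -20 /14611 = -0.00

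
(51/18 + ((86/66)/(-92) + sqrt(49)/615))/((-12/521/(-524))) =120236353429/1867140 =64396.00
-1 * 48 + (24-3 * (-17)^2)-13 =-904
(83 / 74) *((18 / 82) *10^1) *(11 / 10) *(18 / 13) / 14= 73953 / 276094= 0.27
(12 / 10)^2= 36 / 25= 1.44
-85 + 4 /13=-84.69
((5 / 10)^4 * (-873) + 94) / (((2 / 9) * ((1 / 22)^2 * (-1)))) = -687159 / 8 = -85894.88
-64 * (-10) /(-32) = -20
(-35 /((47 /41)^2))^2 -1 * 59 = 3173656046 /4879681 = 650.38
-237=-237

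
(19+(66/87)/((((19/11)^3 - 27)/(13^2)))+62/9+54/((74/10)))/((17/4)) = 15341970496/2386853091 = 6.43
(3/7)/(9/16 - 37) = -48/4081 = -0.01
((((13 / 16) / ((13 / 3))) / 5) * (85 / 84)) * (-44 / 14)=-187 / 1568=-0.12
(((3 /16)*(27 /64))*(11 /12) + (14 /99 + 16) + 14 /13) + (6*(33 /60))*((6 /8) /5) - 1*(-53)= 9328781831 /131788800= 70.79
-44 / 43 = -1.02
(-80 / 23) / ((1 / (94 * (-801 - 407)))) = 9084160 / 23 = 394963.48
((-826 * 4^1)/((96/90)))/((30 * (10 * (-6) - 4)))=413/256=1.61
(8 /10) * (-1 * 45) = -36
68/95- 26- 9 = -3257/95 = -34.28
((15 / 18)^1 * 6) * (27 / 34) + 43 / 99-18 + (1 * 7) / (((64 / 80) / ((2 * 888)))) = 52261879 / 3366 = 15526.40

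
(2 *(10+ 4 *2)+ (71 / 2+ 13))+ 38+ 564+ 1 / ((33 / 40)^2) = 1498397 / 2178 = 687.97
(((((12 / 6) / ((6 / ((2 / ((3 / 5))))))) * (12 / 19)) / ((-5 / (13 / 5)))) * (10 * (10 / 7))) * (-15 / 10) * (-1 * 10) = -10400 / 133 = -78.20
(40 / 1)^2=1600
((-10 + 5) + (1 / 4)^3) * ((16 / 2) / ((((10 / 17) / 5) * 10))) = -5423 / 160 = -33.89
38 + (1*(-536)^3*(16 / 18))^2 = 1517639816659864582 / 81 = 18736294032837834.35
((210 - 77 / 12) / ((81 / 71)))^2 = 30085943209 / 944784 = 31844.26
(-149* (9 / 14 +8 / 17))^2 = 1559065225 / 56644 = 27523.93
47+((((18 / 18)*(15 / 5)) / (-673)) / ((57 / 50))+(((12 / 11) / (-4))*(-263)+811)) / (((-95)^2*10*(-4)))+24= 180252770289 / 2538858850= 71.00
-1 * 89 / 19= -89 / 19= -4.68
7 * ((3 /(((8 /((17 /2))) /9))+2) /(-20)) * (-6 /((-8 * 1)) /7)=-1473 /1280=-1.15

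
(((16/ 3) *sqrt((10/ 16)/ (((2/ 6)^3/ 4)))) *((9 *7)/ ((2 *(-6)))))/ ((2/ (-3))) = 63 *sqrt(30) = 345.07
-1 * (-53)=53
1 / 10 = 0.10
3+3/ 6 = 7/ 2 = 3.50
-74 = -74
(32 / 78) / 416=1 / 1014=0.00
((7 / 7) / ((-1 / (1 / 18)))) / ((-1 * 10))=1 / 180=0.01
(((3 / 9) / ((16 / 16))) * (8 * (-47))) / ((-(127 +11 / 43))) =2021 / 2052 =0.98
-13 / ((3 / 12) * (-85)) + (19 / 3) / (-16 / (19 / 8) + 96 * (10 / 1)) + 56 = 261495517 / 4618560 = 56.62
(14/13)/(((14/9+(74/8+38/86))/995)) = 21563640/226343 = 95.27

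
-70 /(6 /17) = -595 /3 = -198.33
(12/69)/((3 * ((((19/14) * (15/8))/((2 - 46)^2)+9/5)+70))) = 4336640/5371243797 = 0.00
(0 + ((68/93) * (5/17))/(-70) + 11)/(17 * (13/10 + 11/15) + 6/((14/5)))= 71590/238979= 0.30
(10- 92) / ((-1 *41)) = 2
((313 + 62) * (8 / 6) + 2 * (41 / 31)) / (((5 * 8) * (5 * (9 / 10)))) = 2.79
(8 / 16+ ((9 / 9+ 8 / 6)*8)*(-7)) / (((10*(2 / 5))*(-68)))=781 / 1632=0.48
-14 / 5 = -2.80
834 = 834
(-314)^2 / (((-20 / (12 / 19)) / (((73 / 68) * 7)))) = -37786917 / 1615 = -23397.47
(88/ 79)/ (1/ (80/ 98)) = 3520/ 3871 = 0.91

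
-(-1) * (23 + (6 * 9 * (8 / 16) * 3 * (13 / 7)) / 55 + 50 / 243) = 2426894 / 93555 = 25.94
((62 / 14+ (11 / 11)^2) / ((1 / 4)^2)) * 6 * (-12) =-43776 / 7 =-6253.71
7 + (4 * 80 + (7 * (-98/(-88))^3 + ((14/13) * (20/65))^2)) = 336.78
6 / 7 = 0.86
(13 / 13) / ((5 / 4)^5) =1024 / 3125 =0.33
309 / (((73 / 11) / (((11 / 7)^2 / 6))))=137093 / 7154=19.16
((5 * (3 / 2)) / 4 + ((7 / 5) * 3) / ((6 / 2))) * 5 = 16.38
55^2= 3025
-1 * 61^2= -3721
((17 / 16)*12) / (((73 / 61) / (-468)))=-363987 / 73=-4986.12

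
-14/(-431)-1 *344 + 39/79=-11694941/34049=-343.47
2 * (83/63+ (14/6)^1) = 460/63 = 7.30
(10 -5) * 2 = 10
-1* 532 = -532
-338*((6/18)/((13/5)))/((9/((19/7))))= -2470/189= -13.07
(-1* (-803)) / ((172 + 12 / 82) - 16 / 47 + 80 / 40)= 21197 / 4588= 4.62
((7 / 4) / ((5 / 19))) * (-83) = -11039 / 20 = -551.95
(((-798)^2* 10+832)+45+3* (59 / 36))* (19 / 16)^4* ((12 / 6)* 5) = 49800256386115 / 393216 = 126648601.24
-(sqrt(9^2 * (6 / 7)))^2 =-486 / 7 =-69.43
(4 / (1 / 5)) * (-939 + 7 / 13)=-18769.23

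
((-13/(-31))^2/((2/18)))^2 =2313441/923521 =2.51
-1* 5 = -5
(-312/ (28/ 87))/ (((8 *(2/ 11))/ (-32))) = 149292/ 7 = 21327.43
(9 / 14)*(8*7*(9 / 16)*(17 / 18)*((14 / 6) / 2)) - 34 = -187 / 16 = -11.69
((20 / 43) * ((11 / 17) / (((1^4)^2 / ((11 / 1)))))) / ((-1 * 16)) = -605 / 2924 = -0.21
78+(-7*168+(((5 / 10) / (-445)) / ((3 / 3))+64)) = -920261 / 890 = -1034.00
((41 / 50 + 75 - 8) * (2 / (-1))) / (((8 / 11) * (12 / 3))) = -37301 / 800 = -46.63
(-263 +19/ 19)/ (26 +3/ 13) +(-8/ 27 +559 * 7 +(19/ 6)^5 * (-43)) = -25958536949/ 2651616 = -9789.70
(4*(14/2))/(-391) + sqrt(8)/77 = -28/391 + 2*sqrt(2)/77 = -0.03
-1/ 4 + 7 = 27/ 4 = 6.75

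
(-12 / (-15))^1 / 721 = 4 / 3605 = 0.00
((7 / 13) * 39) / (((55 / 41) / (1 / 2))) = 861 / 110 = 7.83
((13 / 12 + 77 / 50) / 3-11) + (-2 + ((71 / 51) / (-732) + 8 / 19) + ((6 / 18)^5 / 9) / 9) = -113497242592 / 9695353725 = -11.71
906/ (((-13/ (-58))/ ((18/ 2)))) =472932/ 13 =36379.38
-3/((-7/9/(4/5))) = 3.09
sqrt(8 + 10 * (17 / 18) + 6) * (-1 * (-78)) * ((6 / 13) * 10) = 120 * sqrt(211) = 1743.10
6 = 6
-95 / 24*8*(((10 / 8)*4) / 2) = -475 / 6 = -79.17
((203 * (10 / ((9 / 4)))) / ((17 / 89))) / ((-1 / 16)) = -75574.38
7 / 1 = 7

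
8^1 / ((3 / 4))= 32 / 3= 10.67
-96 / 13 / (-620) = 0.01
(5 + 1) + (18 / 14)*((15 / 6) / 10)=177 / 28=6.32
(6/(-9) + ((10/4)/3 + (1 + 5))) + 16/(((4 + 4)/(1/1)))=49/6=8.17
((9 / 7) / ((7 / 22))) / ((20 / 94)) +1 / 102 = 19.00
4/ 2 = 2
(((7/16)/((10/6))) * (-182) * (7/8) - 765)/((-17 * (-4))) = -258177/21760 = -11.86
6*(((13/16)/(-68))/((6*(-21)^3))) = 13/10075968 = 0.00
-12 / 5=-2.40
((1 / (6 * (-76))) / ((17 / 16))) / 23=-2 / 22287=-0.00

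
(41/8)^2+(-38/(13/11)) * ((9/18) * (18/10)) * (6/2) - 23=-347567/4160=-83.55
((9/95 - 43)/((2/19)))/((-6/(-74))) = -75406/15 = -5027.07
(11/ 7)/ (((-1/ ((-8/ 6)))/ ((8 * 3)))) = 352/ 7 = 50.29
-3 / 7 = -0.43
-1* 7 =-7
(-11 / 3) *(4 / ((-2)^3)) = 1.83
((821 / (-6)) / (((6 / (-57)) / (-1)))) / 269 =-15599 / 3228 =-4.83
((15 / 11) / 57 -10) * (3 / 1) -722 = -157153 / 209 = -751.93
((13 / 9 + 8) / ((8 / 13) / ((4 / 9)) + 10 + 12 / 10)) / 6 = 5525 / 44172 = 0.13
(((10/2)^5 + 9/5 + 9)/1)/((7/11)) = 172469/35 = 4927.69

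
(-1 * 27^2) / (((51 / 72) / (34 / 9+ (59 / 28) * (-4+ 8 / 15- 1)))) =3450114 / 595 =5798.51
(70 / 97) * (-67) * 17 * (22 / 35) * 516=-25859856 / 97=-266596.45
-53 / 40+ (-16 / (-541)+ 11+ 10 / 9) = 2106463 / 194760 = 10.82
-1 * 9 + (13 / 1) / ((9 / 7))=10 / 9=1.11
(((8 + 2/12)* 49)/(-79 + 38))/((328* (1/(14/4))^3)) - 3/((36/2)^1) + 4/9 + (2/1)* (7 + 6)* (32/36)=42822235/1936512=22.11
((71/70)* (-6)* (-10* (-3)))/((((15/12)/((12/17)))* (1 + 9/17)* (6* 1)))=-5112/455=-11.24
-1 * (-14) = 14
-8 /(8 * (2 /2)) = -1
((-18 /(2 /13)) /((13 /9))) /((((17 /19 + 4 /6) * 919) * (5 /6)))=-27702 /408955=-0.07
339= 339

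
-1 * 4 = -4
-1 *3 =-3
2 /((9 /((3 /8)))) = 1 /12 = 0.08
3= 3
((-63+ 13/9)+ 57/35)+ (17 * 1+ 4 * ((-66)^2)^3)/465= 6942931216514/9765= 711001660.68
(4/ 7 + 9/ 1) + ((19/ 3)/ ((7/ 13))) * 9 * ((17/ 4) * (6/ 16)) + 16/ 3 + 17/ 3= 6057/ 32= 189.28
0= 0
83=83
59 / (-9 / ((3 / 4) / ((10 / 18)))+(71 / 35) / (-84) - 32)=-57820 / 37917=-1.52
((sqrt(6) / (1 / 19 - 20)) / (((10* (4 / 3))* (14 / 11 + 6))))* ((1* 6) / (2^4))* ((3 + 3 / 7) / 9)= -627* sqrt(6) / 8489600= -0.00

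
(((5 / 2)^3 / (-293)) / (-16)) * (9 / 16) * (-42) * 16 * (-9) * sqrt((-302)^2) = 32106375 / 9376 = 3424.31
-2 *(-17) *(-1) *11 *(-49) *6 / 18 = 18326 / 3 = 6108.67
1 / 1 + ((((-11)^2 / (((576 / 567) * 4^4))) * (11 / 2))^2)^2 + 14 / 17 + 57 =1993393681543093730977 / 19599665578316398592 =101.71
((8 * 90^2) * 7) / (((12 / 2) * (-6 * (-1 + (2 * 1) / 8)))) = 16800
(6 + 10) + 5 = 21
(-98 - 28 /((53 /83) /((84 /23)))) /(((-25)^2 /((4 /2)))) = -629356 /761875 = -0.83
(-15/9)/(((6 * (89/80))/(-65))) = 13000/801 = 16.23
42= 42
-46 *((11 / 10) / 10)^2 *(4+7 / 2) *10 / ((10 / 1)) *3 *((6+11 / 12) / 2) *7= -4850769 / 16000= -303.17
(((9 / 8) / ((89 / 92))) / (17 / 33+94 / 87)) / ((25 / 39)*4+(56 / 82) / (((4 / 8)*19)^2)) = 38116822887 / 134495769736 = 0.28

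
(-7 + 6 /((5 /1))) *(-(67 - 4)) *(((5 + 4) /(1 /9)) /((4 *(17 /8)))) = 295974 /85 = 3482.05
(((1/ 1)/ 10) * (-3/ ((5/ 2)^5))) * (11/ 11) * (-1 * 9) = 432/ 15625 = 0.03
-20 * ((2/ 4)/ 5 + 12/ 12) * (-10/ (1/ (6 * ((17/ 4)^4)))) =13780965/ 32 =430655.16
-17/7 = -2.43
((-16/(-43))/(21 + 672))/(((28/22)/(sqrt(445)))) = 8 * sqrt(445)/18963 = 0.01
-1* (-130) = 130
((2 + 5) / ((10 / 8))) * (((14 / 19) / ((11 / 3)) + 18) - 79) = -355796 / 1045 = -340.47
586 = 586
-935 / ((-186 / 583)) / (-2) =-545105 / 372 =-1465.34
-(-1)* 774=774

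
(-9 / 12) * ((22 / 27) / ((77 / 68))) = -34 / 63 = -0.54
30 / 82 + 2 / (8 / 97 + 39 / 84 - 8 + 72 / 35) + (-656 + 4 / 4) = -1967921920 / 3004439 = -655.00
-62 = -62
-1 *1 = -1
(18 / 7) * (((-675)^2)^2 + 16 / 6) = 3736694531298 / 7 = 533813504471.14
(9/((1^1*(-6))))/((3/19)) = -19/2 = -9.50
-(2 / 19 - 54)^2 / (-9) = 1048576 / 3249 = 322.74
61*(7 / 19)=427 / 19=22.47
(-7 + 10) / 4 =3 / 4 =0.75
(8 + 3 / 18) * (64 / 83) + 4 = 2564 / 249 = 10.30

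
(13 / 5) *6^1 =15.60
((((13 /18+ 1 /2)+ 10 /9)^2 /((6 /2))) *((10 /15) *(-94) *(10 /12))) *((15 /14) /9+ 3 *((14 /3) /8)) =-258265 /1458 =-177.14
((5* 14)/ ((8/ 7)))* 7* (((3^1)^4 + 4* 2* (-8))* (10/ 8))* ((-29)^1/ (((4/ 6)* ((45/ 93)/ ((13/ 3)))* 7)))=-48676355/ 96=-507045.36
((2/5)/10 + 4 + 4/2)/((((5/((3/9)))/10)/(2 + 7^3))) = 6946/5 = 1389.20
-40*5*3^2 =-1800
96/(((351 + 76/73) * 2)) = 3504/25699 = 0.14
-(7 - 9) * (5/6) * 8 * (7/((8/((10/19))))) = 350/57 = 6.14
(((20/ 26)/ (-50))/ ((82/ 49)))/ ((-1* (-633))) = -49/ 3373890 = -0.00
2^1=2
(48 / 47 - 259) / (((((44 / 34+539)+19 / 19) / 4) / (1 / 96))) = -206125 / 10379856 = -0.02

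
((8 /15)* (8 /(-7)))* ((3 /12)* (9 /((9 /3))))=-16 /35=-0.46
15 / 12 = 5 / 4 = 1.25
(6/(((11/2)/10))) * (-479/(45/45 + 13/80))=-1532800/341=-4495.01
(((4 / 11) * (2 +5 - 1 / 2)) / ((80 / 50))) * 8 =130 / 11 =11.82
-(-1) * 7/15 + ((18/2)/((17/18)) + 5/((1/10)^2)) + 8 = 132089/255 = 518.00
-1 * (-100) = 100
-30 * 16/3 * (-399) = 63840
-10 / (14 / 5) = -25 / 7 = -3.57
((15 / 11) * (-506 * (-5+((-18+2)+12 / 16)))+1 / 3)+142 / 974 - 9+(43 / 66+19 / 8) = 13967.01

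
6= 6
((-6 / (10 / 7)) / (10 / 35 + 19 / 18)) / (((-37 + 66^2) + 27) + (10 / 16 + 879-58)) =-21168 / 34933145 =-0.00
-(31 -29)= -2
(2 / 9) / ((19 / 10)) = 20 / 171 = 0.12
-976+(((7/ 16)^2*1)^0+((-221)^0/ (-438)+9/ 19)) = -8110027/ 8322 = -974.53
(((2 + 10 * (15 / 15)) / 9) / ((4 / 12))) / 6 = 2 / 3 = 0.67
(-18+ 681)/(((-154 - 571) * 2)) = -663/1450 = -0.46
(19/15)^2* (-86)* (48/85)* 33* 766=-4185497536/2125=-1969645.90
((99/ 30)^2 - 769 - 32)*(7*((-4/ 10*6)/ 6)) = 553077/ 250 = 2212.31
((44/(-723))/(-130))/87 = 22/4088565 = 0.00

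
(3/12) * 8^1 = 2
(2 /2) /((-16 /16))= -1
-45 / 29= -1.55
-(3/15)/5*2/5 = -0.02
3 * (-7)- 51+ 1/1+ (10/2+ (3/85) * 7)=-5589/85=-65.75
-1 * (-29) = 29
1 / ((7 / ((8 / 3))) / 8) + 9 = 12.05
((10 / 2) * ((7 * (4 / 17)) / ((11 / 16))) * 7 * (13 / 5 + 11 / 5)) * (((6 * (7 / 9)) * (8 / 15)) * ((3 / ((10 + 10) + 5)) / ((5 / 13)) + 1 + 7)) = 2919440384 / 350625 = 8326.39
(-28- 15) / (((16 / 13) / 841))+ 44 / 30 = -7051433 / 240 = -29380.97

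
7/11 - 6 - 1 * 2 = -81/11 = -7.36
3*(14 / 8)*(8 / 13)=42 / 13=3.23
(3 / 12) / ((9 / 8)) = 2 / 9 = 0.22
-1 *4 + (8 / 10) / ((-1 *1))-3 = -39 / 5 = -7.80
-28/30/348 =-7/2610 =-0.00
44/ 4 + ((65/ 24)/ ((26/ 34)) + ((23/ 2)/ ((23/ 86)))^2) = 44725/ 24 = 1863.54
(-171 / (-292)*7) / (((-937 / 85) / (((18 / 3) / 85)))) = -3591 / 136802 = -0.03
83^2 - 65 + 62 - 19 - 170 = 6697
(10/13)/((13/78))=60/13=4.62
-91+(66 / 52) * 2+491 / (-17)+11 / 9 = -230966 / 1989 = -116.12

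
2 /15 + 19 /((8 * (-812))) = 12707 /97440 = 0.13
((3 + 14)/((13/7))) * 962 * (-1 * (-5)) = 44030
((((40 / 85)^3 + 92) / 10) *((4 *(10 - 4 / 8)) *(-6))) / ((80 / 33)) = -866.24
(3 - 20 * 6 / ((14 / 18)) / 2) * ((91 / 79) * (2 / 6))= -2249 / 79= -28.47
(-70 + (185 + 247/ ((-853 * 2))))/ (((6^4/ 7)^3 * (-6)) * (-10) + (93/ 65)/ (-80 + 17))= 13105647555/ 43449010780435786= 0.00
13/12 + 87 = 1057/12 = 88.08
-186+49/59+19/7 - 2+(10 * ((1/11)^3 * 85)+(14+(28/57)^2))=-302858920160/1785985047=-169.58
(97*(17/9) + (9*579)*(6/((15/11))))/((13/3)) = 1040023/195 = 5333.45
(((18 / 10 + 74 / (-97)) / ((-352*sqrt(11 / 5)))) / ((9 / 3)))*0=0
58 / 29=2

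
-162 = -162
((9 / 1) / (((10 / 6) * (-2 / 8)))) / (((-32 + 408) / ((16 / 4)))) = -54 / 235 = -0.23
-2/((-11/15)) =30/11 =2.73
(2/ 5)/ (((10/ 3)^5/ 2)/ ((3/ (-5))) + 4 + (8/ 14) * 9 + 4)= -5103/ 4207330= -0.00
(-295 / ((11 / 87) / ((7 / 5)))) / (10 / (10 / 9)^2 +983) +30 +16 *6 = 13377336 / 109021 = 122.70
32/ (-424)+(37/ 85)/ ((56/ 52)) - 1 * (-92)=5823173/ 63070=92.33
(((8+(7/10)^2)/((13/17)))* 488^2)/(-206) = -429641544/33475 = -12834.70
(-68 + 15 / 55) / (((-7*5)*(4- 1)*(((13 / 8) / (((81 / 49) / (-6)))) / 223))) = -1196172 / 49049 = -24.39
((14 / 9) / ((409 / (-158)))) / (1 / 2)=-4424 / 3681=-1.20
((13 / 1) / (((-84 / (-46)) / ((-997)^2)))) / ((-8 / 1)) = -297208691 / 336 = -884549.68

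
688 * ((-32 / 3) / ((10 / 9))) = -33024 / 5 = -6604.80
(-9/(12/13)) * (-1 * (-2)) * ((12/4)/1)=-117/2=-58.50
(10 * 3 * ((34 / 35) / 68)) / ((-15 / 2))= -2 / 35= -0.06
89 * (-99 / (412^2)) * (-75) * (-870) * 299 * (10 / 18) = -47750113125 / 84872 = -562613.27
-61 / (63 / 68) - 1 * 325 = -24623 / 63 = -390.84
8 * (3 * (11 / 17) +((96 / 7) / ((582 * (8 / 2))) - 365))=-33525760 / 11543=-2904.42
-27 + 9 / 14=-369 / 14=-26.36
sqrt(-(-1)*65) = sqrt(65) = 8.06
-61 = -61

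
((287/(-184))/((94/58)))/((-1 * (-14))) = -0.07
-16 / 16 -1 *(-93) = 92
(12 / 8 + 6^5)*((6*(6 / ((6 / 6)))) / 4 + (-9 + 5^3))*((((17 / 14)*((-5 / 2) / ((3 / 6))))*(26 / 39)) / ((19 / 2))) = -55090625 / 133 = -414215.23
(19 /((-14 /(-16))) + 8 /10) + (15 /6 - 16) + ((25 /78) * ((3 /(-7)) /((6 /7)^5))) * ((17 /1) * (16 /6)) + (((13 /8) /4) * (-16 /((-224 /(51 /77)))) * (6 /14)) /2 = -101625201683 /22884301440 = -4.44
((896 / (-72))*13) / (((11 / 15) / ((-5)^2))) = -182000 / 33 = -5515.15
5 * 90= 450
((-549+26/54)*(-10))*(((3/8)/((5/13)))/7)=96265/126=764.01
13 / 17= 0.76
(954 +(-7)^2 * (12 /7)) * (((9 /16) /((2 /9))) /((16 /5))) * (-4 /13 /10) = -42039 /1664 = -25.26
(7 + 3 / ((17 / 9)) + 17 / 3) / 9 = 727 / 459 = 1.58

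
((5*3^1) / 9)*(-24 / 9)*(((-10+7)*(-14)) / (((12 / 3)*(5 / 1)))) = -28 / 3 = -9.33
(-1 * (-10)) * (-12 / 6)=-20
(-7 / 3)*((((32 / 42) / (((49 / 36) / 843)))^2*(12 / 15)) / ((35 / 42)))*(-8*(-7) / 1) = -1676631343104 / 60025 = -27932217.29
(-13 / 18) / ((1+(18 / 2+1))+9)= -13 / 360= -0.04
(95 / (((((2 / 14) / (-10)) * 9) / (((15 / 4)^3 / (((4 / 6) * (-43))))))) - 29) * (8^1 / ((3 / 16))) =7321634 / 129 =56756.85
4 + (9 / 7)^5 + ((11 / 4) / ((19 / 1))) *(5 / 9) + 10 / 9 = 8.70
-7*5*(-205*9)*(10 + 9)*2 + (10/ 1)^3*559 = 3012850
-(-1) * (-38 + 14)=-24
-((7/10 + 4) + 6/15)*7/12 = -119/40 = -2.98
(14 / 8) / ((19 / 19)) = 7 / 4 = 1.75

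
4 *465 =1860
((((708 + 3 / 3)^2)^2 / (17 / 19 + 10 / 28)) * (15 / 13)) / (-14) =-16635743476.99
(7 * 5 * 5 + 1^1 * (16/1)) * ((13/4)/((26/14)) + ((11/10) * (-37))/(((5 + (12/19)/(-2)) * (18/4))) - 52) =-159663967/16020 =-9966.54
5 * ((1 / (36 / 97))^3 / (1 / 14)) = 31943555 / 23328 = 1369.32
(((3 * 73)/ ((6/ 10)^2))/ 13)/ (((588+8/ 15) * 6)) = 9125/ 688584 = 0.01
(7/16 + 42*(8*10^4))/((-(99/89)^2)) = -425833015447/156816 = -2715494.69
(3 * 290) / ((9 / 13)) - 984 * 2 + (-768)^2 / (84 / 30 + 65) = 2707978 / 339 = 7988.14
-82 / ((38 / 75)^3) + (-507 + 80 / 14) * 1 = -217351049 / 192052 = -1131.73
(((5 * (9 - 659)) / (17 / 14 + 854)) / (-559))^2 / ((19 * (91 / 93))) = 54250000 / 21823207130829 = 0.00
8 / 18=4 / 9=0.44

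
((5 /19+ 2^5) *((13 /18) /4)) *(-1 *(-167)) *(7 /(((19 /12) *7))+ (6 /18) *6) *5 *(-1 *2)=-166352875 /6498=-25600.63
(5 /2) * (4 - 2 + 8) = 25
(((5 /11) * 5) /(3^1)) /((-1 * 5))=-5 /33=-0.15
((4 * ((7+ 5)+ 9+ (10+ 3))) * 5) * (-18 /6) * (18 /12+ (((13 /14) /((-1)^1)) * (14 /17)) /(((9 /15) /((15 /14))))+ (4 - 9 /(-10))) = -71892 /7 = -10270.29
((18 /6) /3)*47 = 47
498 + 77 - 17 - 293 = 265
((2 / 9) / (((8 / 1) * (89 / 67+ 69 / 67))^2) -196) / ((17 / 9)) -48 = -2061023351 / 13580416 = -151.76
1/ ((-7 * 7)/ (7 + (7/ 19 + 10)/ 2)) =-463/ 1862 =-0.25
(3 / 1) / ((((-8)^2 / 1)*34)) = 3 / 2176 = 0.00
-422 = -422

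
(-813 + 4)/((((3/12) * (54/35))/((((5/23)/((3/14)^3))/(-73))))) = 776963600/1223991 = 634.78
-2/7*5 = -10/7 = -1.43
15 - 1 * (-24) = 39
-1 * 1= -1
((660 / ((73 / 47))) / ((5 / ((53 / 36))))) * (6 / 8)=27401 / 292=93.84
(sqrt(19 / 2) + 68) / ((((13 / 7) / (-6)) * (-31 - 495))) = 21 * sqrt(38) / 6838 + 1428 / 3419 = 0.44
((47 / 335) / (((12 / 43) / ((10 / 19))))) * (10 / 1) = 10105 / 3819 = 2.65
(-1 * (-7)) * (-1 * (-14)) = 98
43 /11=3.91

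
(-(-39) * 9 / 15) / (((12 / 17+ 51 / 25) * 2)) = 3315 / 778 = 4.26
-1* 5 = -5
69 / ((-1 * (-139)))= 69 / 139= 0.50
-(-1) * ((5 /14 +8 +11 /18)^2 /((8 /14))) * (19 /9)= 6065275 /20412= 297.14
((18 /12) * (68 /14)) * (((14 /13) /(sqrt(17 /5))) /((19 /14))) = 84 * sqrt(85) /247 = 3.14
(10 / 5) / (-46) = -1 / 23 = -0.04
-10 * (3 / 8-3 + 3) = -15 / 4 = -3.75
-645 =-645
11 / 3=3.67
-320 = -320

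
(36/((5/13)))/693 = 52/385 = 0.14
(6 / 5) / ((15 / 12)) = 24 / 25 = 0.96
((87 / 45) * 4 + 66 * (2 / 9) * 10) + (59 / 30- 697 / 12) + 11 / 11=5957 / 60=99.28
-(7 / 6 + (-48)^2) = -13831 / 6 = -2305.17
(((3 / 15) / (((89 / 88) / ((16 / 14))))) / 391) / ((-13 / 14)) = -1408 / 2261935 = -0.00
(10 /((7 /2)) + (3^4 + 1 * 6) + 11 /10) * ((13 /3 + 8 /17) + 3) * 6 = 2534066 /595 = 4258.93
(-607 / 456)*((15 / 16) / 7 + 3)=-71019 / 17024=-4.17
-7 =-7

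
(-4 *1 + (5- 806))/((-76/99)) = 79695/76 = 1048.62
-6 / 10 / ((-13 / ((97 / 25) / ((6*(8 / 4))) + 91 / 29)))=30113 / 188500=0.16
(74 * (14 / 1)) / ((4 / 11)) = 2849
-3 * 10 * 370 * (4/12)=-3700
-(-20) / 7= 20 / 7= 2.86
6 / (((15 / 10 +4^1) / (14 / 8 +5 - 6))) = 9 / 11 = 0.82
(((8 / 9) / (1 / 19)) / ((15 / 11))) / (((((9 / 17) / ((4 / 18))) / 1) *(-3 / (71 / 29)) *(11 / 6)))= -733856 / 317115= -2.31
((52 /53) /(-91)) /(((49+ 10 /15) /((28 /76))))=-0.00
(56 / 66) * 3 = 28 / 11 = 2.55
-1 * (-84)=84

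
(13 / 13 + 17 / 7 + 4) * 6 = 44.57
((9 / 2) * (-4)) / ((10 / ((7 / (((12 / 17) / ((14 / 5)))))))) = -2499 / 50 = -49.98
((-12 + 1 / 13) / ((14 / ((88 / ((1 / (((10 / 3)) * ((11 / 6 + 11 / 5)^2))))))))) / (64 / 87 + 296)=-13.70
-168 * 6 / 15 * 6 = -2016 / 5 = -403.20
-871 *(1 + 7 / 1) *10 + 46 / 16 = -557417 / 8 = -69677.12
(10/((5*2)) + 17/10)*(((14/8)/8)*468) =22113/80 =276.41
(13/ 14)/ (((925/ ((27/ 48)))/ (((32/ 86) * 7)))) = 117/ 79550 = 0.00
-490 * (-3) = 1470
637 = 637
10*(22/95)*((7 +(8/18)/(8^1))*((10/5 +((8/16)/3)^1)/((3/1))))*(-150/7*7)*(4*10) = -36322000/513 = -70803.12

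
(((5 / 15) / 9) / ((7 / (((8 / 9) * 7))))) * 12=32 / 81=0.40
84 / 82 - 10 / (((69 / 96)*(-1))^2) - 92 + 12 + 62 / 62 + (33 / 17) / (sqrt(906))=-2111053 / 21689 + 11*sqrt(906) / 5134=-97.27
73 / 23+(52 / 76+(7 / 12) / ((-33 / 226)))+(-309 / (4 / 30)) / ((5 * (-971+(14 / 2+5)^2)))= 15156974 / 35778501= 0.42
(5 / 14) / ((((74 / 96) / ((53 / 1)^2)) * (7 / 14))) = 2602.93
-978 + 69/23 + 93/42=-13619/14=-972.79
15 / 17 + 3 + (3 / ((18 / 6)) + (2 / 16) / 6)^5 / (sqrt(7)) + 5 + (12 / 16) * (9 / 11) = 40353607 * sqrt(7) / 254803968 + 7103 / 748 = 9.92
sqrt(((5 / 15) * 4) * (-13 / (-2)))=sqrt(78) / 3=2.94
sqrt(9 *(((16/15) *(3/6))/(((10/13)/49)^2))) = 139.56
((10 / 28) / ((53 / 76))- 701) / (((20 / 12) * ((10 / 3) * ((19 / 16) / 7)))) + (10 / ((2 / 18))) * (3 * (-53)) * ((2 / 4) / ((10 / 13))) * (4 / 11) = -1142486802 / 276925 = -4125.62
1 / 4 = 0.25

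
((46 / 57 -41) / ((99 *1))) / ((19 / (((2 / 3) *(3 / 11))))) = -4582 / 1179387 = -0.00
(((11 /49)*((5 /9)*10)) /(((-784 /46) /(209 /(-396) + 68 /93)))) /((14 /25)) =-0.03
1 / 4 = 0.25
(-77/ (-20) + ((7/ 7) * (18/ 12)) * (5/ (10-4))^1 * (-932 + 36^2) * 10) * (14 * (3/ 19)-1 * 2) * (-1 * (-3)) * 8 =2185848/ 95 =23008.93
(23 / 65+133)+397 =34473 / 65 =530.35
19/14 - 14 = -177/14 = -12.64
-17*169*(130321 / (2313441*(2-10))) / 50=2215457 / 5475600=0.40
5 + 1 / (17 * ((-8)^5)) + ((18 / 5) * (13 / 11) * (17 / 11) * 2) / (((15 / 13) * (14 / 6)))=116593470793 / 11795660800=9.88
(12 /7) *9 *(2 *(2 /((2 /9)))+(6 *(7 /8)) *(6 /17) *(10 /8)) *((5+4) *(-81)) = -54384129 /238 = -228504.74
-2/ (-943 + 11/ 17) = 17/ 8010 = 0.00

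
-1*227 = -227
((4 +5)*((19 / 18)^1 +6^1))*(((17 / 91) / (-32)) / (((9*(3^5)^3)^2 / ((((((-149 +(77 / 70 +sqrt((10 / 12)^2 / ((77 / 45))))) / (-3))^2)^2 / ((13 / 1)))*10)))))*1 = -7657114563106336327 / 75799067229763121785524984000 +89640588005867*sqrt(385) / 1010654229730174957140333120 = -0.00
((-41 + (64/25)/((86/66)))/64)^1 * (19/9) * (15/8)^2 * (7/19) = -293741/176128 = -1.67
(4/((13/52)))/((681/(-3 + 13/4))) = 4/681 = 0.01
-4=-4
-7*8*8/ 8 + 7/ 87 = -4865/ 87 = -55.92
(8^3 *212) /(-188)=-27136 /47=-577.36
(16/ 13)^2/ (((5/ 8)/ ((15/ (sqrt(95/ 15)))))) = 6144 * sqrt(57)/ 3211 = 14.45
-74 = -74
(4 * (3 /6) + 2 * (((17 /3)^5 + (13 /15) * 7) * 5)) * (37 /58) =262955263 /7047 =37314.50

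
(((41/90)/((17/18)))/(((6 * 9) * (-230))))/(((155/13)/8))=-1066/40908375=-0.00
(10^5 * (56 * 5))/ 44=7000000/ 11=636363.64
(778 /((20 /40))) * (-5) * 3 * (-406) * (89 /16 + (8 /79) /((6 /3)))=8404062975 /158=53190271.99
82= 82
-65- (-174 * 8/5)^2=-1939289/25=-77571.56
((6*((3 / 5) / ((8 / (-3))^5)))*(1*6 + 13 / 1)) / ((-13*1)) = 41553 / 1064960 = 0.04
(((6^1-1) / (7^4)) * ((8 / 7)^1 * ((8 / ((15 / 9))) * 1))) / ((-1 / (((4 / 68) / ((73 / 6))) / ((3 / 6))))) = -0.00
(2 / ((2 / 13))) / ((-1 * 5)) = -2.60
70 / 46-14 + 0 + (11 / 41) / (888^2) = -12.48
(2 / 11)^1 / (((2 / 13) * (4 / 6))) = 1.77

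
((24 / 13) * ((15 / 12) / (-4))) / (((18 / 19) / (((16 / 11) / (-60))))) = 19 / 1287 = 0.01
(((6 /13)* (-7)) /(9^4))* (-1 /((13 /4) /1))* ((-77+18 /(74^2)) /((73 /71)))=-419104196 /36937015011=-0.01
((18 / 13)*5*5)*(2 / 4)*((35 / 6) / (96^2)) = 875 / 79872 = 0.01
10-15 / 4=25 / 4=6.25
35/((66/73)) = 2555/66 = 38.71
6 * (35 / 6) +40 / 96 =35.42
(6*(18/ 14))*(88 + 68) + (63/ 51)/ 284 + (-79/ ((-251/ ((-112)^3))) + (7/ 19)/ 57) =-4051271516931217/ 9186868068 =-440985.05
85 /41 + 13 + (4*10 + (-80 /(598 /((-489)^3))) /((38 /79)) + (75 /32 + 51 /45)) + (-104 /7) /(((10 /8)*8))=25451158788214891 /782614560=32520681.43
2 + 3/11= 25/11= 2.27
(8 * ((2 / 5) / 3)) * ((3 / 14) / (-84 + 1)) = -8 / 2905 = -0.00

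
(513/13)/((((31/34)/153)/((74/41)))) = 197478324/16523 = 11951.72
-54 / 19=-2.84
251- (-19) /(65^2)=1060494 /4225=251.00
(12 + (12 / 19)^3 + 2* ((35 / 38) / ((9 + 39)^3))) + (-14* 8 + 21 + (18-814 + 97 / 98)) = -32476699522453 / 37168975872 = -873.76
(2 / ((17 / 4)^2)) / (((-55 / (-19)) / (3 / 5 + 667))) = 2029504 / 79475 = 25.54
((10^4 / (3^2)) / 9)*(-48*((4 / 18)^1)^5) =-5120000 / 1594323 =-3.21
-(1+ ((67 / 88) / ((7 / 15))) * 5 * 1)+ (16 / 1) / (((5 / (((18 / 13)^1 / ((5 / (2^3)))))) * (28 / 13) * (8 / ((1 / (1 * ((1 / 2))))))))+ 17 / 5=-75993 / 15400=-4.93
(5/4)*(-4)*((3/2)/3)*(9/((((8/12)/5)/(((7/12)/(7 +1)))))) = -1575/128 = -12.30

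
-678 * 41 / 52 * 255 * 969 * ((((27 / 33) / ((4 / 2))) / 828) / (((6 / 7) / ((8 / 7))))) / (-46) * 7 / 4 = 8013537945 / 2420704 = 3310.42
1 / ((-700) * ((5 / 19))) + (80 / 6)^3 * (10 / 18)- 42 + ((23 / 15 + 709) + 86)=1761725983 / 850500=2071.40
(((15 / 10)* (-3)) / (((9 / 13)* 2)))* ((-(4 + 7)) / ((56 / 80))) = 715 / 14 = 51.07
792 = 792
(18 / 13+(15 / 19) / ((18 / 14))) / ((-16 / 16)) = -1481 / 741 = -2.00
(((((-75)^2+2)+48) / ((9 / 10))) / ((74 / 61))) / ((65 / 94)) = 32540450 / 4329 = 7516.85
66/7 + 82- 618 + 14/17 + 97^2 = 1057107/119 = 8883.25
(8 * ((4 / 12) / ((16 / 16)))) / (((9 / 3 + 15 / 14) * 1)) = 112 / 171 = 0.65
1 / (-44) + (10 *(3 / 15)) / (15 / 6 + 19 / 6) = 247 / 748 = 0.33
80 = 80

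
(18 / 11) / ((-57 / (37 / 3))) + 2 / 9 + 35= 65587 / 1881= 34.87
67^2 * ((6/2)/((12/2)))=4489/2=2244.50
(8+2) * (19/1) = 190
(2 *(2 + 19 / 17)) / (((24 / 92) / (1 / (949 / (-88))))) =-107272 / 48399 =-2.22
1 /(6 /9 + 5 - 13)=-3 /22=-0.14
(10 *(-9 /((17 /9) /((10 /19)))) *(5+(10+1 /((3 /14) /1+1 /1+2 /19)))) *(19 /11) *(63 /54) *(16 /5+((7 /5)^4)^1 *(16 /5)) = -220532032 /17875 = -12337.46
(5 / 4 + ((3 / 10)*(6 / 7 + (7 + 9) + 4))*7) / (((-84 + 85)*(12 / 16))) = 901 / 15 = 60.07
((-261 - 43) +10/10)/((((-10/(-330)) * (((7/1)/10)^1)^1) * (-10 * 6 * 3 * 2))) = 1111/28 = 39.68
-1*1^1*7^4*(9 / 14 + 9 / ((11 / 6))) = -293265 / 22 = -13330.23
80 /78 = 1.03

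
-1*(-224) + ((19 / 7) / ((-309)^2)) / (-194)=29044556333 / 129663198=224.00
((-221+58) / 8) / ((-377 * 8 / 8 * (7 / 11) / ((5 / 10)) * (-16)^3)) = -0.00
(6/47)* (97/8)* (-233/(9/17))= -384217/564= -681.24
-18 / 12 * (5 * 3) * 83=-3735 / 2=-1867.50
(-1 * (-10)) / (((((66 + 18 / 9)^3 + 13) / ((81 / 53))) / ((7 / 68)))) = 189 / 37775326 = 0.00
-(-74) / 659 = 74 / 659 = 0.11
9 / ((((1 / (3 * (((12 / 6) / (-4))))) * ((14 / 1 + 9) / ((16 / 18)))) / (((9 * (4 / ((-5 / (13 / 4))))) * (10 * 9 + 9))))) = 138996 / 115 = 1208.66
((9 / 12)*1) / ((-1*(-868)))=0.00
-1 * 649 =-649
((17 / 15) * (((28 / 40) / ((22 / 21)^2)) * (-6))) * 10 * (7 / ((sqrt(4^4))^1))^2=-2571471 / 309760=-8.30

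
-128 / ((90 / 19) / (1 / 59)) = -1216 / 2655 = -0.46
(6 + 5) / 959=11 / 959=0.01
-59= -59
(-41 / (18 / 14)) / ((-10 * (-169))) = -287 / 15210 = -0.02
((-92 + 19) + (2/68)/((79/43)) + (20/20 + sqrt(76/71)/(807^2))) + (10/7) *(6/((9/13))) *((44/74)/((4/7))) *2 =-13779779/298146 + 2 *sqrt(1349)/46238679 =-46.22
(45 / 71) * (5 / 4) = 225 / 284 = 0.79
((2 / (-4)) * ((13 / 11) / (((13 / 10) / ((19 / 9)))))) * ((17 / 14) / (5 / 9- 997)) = 85 / 72688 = 0.00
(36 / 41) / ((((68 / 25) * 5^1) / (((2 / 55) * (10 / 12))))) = 15 / 7667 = 0.00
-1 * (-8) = 8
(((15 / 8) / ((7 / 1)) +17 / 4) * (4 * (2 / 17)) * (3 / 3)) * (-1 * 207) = -52371 / 119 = -440.09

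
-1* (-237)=237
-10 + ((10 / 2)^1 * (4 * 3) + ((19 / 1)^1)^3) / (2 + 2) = 6879 / 4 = 1719.75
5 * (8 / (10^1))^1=4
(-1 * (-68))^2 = 4624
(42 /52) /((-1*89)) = -21 /2314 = -0.01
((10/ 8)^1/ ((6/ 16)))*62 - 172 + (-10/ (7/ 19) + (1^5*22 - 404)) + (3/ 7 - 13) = -8128/ 21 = -387.05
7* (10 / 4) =35 / 2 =17.50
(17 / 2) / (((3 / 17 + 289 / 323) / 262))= 719321 / 346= 2078.96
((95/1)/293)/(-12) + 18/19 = 61483/66804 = 0.92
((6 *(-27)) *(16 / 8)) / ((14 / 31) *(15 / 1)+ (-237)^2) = -3348 / 580483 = -0.01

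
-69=-69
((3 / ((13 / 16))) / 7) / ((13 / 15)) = 720 / 1183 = 0.61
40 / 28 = 10 / 7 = 1.43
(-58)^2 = 3364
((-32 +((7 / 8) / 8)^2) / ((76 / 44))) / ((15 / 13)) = -18736289 / 1167360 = -16.05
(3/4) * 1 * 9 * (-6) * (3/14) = -243/28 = -8.68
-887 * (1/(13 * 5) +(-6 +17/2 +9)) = -1327839/130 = -10214.15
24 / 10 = 12 / 5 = 2.40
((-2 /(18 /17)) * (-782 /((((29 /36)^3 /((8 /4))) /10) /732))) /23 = 43866593280 /24389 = 1798622.05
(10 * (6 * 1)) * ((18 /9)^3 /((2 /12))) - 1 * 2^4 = 2864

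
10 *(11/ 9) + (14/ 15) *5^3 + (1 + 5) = 1214/ 9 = 134.89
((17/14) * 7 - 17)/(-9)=17/18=0.94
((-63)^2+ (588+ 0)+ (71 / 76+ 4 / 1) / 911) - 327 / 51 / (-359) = 1925557917905 / 422547308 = 4557.02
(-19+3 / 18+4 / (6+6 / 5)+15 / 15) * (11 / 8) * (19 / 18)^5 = -8470734679 / 272097792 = -31.13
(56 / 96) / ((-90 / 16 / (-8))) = 0.83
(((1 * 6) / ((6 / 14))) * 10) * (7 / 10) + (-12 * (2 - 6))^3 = 110690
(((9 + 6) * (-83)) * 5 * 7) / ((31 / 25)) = -1089375 / 31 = -35141.13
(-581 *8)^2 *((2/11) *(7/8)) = 37806832/11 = 3436984.73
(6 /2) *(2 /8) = 3 /4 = 0.75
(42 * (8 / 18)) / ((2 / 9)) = 84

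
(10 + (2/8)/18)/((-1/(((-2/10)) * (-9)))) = -721/40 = -18.02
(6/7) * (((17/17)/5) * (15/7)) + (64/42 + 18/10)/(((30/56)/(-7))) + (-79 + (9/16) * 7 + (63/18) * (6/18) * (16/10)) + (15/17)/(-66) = -3835473091/32986800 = -116.27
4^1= 4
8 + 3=11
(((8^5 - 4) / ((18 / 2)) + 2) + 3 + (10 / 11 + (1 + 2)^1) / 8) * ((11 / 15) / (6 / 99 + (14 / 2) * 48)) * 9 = 31763369 / 443600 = 71.60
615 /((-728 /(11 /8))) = -1.16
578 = 578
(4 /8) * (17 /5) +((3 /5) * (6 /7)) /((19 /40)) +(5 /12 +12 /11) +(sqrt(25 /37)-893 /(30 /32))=-16647355 /17556 +5 * sqrt(37) /37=-947.42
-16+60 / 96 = -123 / 8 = -15.38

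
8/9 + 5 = 53/9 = 5.89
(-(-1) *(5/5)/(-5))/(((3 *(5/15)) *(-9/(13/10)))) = 13/450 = 0.03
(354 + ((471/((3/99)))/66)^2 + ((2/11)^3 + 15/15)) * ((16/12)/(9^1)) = 297160423/35937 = 8268.93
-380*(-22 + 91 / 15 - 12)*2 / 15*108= 764256 / 5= 152851.20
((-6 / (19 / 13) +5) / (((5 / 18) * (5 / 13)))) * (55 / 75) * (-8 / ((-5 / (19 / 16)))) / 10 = 7293 / 6250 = 1.17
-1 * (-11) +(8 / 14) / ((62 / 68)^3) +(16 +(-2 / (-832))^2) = 27.75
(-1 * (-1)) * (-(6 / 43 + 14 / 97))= -1184 / 4171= -0.28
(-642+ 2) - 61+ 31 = -670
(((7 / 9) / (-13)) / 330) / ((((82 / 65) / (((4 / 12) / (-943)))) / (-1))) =-7 / 137794932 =-0.00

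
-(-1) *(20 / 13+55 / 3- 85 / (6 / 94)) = -51160 / 39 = -1311.79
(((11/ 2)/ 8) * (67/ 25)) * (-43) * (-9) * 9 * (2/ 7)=2566971/ 1400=1833.55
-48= -48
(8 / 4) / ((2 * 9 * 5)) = 1 / 45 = 0.02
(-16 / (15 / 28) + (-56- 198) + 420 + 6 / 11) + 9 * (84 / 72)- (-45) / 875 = 1700509 / 11550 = 147.23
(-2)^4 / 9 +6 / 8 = 2.53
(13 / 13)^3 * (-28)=-28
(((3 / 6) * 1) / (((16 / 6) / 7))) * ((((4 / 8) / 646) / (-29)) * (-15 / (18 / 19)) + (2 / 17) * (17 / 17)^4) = 9779 / 63104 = 0.15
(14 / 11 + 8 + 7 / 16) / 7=1709 / 1232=1.39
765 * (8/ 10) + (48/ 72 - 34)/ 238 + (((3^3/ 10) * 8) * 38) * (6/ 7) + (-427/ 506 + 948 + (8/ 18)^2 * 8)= 55214814883/ 24386670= 2264.14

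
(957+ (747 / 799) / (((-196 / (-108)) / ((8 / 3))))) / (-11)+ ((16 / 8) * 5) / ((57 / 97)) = -1720972417 / 24547677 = -70.11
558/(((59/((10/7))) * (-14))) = -2790/2891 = -0.97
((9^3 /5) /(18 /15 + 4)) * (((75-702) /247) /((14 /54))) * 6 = -1948617 /1183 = -1647.18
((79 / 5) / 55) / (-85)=-79 / 23375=-0.00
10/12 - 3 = -2.17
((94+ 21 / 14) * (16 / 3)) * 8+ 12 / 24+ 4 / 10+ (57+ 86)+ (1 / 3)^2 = 379681 / 90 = 4218.68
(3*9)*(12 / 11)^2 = 32.13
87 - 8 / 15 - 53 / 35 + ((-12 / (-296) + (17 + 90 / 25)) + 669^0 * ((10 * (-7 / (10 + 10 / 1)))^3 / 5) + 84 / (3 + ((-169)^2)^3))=17562778034318924537 / 181026121401700680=97.02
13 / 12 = 1.08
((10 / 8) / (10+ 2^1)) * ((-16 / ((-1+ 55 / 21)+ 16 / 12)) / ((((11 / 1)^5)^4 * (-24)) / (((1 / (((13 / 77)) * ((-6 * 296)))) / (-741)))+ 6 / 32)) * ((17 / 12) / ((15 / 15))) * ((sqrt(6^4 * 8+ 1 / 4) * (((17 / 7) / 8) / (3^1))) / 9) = 10115 * sqrt(41473) / 8071113670812759561338984268812328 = 0.00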